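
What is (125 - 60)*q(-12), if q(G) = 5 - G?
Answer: 1105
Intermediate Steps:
(125 - 60)*q(-12) = (125 - 60)*(5 - 1*(-12)) = 65*(5 + 12) = 65*17 = 1105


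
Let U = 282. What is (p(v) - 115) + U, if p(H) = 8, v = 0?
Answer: 175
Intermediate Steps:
(p(v) - 115) + U = (8 - 115) + 282 = -107 + 282 = 175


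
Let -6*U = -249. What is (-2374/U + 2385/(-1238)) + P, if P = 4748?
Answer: 481800013/102754 ≈ 4688.9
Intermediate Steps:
U = 83/2 (U = -1/6*(-249) = 83/2 ≈ 41.500)
(-2374/U + 2385/(-1238)) + P = (-2374/83/2 + 2385/(-1238)) + 4748 = (-2374*2/83 + 2385*(-1/1238)) + 4748 = (-4748/83 - 2385/1238) + 4748 = -6075979/102754 + 4748 = 481800013/102754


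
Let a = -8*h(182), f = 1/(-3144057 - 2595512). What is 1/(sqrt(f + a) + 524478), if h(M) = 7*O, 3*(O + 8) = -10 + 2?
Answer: 9030833009946/4736473225105150543 - sqrt(177099698744115015)/4736473225105150543 ≈ 1.9066e-6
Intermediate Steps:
O = -32/3 (O = -8 + (-10 + 2)/3 = -8 + (1/3)*(-8) = -8 - 8/3 = -32/3 ≈ -10.667)
h(M) = -224/3 (h(M) = 7*(-32/3) = -224/3)
f = -1/5739569 (f = 1/(-5739569) = -1/5739569 ≈ -1.7423e-7)
a = 1792/3 (a = -8*(-224/3) = 1792/3 ≈ 597.33)
1/(sqrt(f + a) + 524478) = 1/(sqrt(-1/5739569 + 1792/3) + 524478) = 1/(sqrt(10285307645/17218707) + 524478) = 1/(sqrt(177099698744115015)/17218707 + 524478) = 1/(524478 + sqrt(177099698744115015)/17218707)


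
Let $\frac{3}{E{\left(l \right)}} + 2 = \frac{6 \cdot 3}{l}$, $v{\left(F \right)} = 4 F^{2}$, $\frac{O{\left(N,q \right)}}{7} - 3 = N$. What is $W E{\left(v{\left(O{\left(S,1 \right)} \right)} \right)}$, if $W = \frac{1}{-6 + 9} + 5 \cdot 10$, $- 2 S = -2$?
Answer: $- \frac{236768}{3127} \approx -75.717$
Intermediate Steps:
$S = 1$ ($S = \left(- \frac{1}{2}\right) \left(-2\right) = 1$)
$O{\left(N,q \right)} = 21 + 7 N$
$W = \frac{151}{3}$ ($W = \frac{1}{3} + 50 = \frac{151}{3} \approx 50.333$)
$E{\left(l \right)} = \frac{3}{-2 + \frac{18}{l}}$ ($E{\left(l \right)} = \frac{3}{-2 + \frac{6 \cdot 3}{l}} = \frac{3}{-2 + \frac{18}{l}}$)
$W E{\left(v{\left(O{\left(S,1 \right)} \right)} \right)} = \frac{151 \left(- \frac{3 \cdot 4 \left(21 + 7 \cdot 1\right)^{2}}{-18 + 2 \cdot 4 \left(21 + 7 \cdot 1\right)^{2}}\right)}{3} = \frac{151 \left(- \frac{3 \cdot 4 \left(21 + 7\right)^{2}}{-18 + 2 \cdot 4 \left(21 + 7\right)^{2}}\right)}{3} = \frac{151 \left(- \frac{3 \cdot 4 \cdot 28^{2}}{-18 + 2 \cdot 4 \cdot 28^{2}}\right)}{3} = \frac{151 \left(- \frac{3 \cdot 4 \cdot 784}{-18 + 2 \cdot 4 \cdot 784}\right)}{3} = \frac{151 \left(\left(-3\right) 3136 \frac{1}{-18 + 2 \cdot 3136}\right)}{3} = \frac{151 \left(\left(-3\right) 3136 \frac{1}{-18 + 6272}\right)}{3} = \frac{151 \left(\left(-3\right) 3136 \cdot \frac{1}{6254}\right)}{3} = \frac{151}{3} \left(- \frac{4704}{3127}\right) = - \frac{236768}{3127}$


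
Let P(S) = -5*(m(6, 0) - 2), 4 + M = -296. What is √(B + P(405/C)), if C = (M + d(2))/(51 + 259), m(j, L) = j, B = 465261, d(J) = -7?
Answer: √465241 ≈ 682.09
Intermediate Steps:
M = -300 (M = -4 - 296 = -300)
C = -307/310 (C = (-300 - 7)/(51 + 259) = -307/310 ≈ -0.99032)
P(S) = -20 (P(S) = -5*(6 - 2) = -5*4 = -20)
√(B + P(405/C)) = √(465261 - 20) = √465241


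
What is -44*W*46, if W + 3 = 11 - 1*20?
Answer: 24288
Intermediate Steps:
W = -12 (W = -3 + (11 - 1*20) = -3 + (11 - 20) = -3 - 9 = -12)
-44*W*46 = -44*(-12)*46 = 528*46 = 24288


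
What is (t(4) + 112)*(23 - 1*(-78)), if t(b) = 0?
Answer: 11312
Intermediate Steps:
(t(4) + 112)*(23 - 1*(-78)) = (0 + 112)*(23 - 1*(-78)) = 112*(23 + 78) = 112*101 = 11312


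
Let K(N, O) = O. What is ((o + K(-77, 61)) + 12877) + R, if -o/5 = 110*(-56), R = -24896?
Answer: 18842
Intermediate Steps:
o = 30800 (o = -550*(-56) = -5*(-6160) = 30800)
((o + K(-77, 61)) + 12877) + R = ((30800 + 61) + 12877) - 24896 = (30861 + 12877) - 24896 = 43738 - 24896 = 18842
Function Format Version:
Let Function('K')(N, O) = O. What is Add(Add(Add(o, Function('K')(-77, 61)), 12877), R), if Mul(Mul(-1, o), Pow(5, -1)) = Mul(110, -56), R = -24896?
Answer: 18842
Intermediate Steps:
o = 30800 (o = Mul(-5, Mul(110, -56)) = Mul(-5, -6160) = 30800)
Add(Add(Add(o, Function('K')(-77, 61)), 12877), R) = Add(Add(Add(30800, 61), 12877), -24896) = Add(Add(30861, 12877), -24896) = Add(43738, -24896) = 18842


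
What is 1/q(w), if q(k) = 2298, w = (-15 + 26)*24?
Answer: 1/2298 ≈ 0.00043516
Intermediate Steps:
w = 264 (w = 11*24 = 264)
1/q(w) = 1/2298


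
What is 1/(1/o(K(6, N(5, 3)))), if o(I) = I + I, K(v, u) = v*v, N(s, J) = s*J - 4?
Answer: 72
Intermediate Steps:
N(s, J) = -4 + J*s (N(s, J) = J*s - 4 = -4 + J*s)
K(v, u) = v²
o(I) = 2*I
1/(1/o(K(6, N(5, 3)))) = 1/(1/(2*6²)) = 1/(1/(2*36)) = 1/(1/72) = 72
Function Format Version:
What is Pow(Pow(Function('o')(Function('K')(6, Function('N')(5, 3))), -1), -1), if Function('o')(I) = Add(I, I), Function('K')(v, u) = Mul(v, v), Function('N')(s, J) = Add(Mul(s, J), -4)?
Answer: 72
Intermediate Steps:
Function('N')(s, J) = Add(-4, Mul(J, s)) (Function('N')(s, J) = Add(Mul(J, s), -4) = Add(-4, Mul(J, s)))
Function('K')(v, u) = Pow(v, 2)
Function('o')(I) = Mul(2, I)
Pow(Pow(Function('o')(Function('K')(6, Function('N')(5, 3))), -1), -1) = Pow(Pow(Mul(2, Pow(6, 2)), -1), -1) = Pow(Pow(Mul(2, 36), -1), -1) = Pow(Pow(72, -1), -1) = Pow(Rational(1, 72), -1) = 72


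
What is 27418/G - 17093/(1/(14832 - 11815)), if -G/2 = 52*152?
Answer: -407605981933/7904 ≈ -5.1570e+7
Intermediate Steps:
G = -15808 (G = -104*152 = -2*7904 = -15808)
27418/G - 17093/(1/(14832 - 11815)) = 27418/(-15808) - 17093/(1/(14832 - 11815)) = 27418*(-1/15808) - 17093/(1/3017) = -13709/7904 - 17093/1/3017 = -13709/7904 - 17093*3017 = -13709/7904 - 51569581 = -407605981933/7904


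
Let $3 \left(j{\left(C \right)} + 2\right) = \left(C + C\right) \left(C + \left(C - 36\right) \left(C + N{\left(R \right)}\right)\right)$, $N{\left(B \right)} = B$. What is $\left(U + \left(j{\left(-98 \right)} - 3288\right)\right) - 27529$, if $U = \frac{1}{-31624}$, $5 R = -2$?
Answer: $- \frac{420223918007}{474360} \approx -8.8588 \cdot 10^{5}$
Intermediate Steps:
$R = - \frac{2}{5}$ ($R = \frac{1}{5} \left(-2\right) = - \frac{2}{5} \approx -0.4$)
$U = - \frac{1}{31624} \approx -3.1622 \cdot 10^{-5}$
$j{\left(C \right)} = -2 + \frac{2 C \left(C + \left(-36 + C\right) \left(- \frac{2}{5} + C\right)\right)}{3}$ ($j{\left(C \right)} = -2 + \frac{\left(C + C\right) \left(C + \left(C - 36\right) \left(C - \frac{2}{5}\right)\right)}{3} = -2 + \frac{2 C \left(C + \left(-36 + C\right) \left(- \frac{2}{5} + C\right)\right)}{3}$)
$\left(U + \left(j{\left(-98 \right)} - 3288\right)\right) - 27529 = \left(- \frac{1}{31624} + \left(\left(-2 - \frac{118 \left(-98\right)^{2}}{5} + \frac{2 \left(-98\right)^{3}}{3} + \frac{48}{5} \left(-98\right)\right) - 3288\right)\right) - 27529 = \left(- \frac{1}{31624} - \frac{12875198}{15}\right) - 27529 = - \frac{407165261567}{474360} - 27529 = - \frac{420223918007}{474360}$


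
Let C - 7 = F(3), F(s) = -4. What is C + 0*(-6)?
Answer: 3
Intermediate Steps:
C = 3 (C = 7 - 4 = 3)
C + 0*(-6) = 3 + 0*(-6) = 3 + 0 = 3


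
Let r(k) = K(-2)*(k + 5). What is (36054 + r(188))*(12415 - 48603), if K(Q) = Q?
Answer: -1290753584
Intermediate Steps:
r(k) = -10 - 2*k (r(k) = -2*(k + 5) = -2*(5 + k) = -10 - 2*k)
(36054 + r(188))*(12415 - 48603) = (36054 + (-10 - 2*188))*(12415 - 48603) = (36054 + (-10 - 376))*(-36188) = (36054 - 386)*(-36188) = 35668*(-36188) = -1290753584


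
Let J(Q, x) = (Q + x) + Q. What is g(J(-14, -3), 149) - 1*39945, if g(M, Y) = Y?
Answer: -39796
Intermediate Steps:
J(Q, x) = x + 2*Q
g(J(-14, -3), 149) - 1*39945 = 149 - 1*39945 = 149 - 39945 = -39796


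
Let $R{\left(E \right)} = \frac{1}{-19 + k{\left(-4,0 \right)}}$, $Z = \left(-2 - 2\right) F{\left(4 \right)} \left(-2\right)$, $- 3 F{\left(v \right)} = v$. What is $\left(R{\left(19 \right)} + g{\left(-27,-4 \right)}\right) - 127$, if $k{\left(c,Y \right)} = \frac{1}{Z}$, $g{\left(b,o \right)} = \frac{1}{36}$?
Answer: $- \frac{2794033}{21996} \approx -127.02$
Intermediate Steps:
$F{\left(v \right)} = - \frac{v}{3}$
$Z = - \frac{32}{3}$ ($Z = \left(-2 - 2\right) \left(\left(- \frac{1}{3}\right) 4\right) \left(-2\right) = \left(-2 - 2\right) \left(- \frac{4}{3}\right) \left(-2\right) = \left(-4\right) \left(- \frac{4}{3}\right) \left(-2\right) = \frac{16}{3} \left(-2\right) = - \frac{32}{3} \approx -10.667$)
$g{\left(b,o \right)} = \frac{1}{36}$
$k{\left(c,Y \right)} = - \frac{3}{32}$ ($k{\left(c,Y \right)} = \frac{1}{- \frac{32}{3}} = - \frac{3}{32}$)
$R{\left(E \right)} = - \frac{32}{611}$ ($R{\left(E \right)} = \frac{1}{-19 - \frac{3}{32}} = \frac{1}{- \frac{611}{32}} = - \frac{32}{611}$)
$\left(R{\left(19 \right)} + g{\left(-27,-4 \right)}\right) - 127 = \left(- \frac{32}{611} + \frac{1}{36}\right) - 127 = - \frac{541}{21996} - 127 = - \frac{2794033}{21996}$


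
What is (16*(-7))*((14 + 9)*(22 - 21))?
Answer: -2576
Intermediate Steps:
(16*(-7))*((14 + 9)*(22 - 21)) = -2576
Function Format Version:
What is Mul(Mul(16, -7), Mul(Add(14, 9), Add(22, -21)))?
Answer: -2576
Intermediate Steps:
Mul(Mul(16, -7), Mul(Add(14, 9), Add(22, -21))) = Mul(-112, Mul(23, 1)) = Mul(-112, 23) = -2576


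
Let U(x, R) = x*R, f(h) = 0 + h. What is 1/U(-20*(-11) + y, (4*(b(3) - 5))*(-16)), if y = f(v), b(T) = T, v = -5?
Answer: 1/27520 ≈ 3.6337e-5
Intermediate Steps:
f(h) = h
y = -5
U(x, R) = R*x
1/U(-20*(-11) + y, (4*(b(3) - 5))*(-16)) = 1/(((4*(3 - 5))*(-16))*(-20*(-11) - 5)) = 1/(((4*(-2))*(-16))*(220 - 5)) = 1/(-8*(-16)*215) = 1/(128*215) = 1/27520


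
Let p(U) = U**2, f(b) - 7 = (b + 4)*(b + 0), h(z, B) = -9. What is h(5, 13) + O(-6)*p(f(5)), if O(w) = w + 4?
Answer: -5417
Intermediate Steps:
O(w) = 4 + w
f(b) = 7 + b*(4 + b) (f(b) = 7 + (b + 4)*(b + 0) = 7 + (4 + b)*b = 7 + b*(4 + b))
h(5, 13) + O(-6)*p(f(5)) = -9 + (4 - 6)*(7 + 5**2 + 4*5)**2 = -9 - 2*(7 + 25 + 20)**2 = -9 - 2*52**2 = -9 - 2*2704 = -9 - 5408 = -5417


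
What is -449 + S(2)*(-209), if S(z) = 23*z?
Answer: -10063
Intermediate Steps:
-449 + S(2)*(-209) = -449 + (23*2)*(-209) = -449 + 46*(-209) = -449 - 9614 = -10063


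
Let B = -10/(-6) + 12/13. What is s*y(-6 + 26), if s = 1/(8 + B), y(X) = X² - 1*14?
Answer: 15054/413 ≈ 36.450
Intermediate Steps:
B = 101/39 (B = -10*(-⅙) + 12*(1/13) = 5/3 + 12/13 = 101/39 ≈ 2.5897)
y(X) = -14 + X² (y(X) = X² - 14 = -14 + X²)
s = 39/413 (s = 1/(8 + 101/39) = 1/(413/39) = 39/413 ≈ 0.094431)
s*y(-6 + 26) = 39*(-14 + (-6 + 26)²)/413 = 39*(-14 + 20²)/413 = 39*(-14 + 400)/413 = (39/413)*386 = 15054/413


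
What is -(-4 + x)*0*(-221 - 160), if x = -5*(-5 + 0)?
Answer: 0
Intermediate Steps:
x = 25 (x = -5*(-5) = 25)
-(-4 + x)*0*(-221 - 160) = -(-4 + 25)*0*(-221 - 160) = -21*0*(-381) = -0*(-381) = -1*0 = 0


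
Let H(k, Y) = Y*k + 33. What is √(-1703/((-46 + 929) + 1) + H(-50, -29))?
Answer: √1712121/34 ≈ 38.485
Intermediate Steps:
H(k, Y) = 33 + Y*k
√(-1703/((-46 + 929) + 1) + H(-50, -29)) = √(-1703/((-46 + 929) + 1) + (33 - 29*(-50))) = √(-1703/(883 + 1) + (33 + 1450)) = √(-1703/884 + 1483) = √(-1703*1/884 + 1483) = √(-131/68 + 1483) = √(100713/68) = √1712121/34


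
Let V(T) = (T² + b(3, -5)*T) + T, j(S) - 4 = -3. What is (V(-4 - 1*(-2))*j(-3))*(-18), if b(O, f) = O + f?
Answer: -108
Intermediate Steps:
j(S) = 1 (j(S) = 4 - 3 = 1)
V(T) = T² - T (V(T) = (T² + (3 - 5)*T) + T = (T² - 2*T) + T = T² - T)
(V(-4 - 1*(-2))*j(-3))*(-18) = (((-4 - 1*(-2))*(-1 + (-4 - 1*(-2))))*1)*(-18) = (((-4 + 2)*(-1 + (-4 + 2)))*1)*(-18) = (-2*(-1 - 2)*1)*(-18) = (-2*(-3)*1)*(-18) = (6*1)*(-18) = 6*(-18) = -108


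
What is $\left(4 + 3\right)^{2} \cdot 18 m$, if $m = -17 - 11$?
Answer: $-24696$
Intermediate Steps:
$m = -28$
$\left(4 + 3\right)^{2} \cdot 18 m = \left(4 + 3\right)^{2} \cdot 18 \left(-28\right) = 7^{2} \cdot 18 \left(-28\right) = 49 \cdot 18 \left(-28\right) = 882 \left(-28\right) = -24696$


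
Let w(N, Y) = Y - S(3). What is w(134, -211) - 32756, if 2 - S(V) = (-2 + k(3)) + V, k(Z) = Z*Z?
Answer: -32959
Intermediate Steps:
k(Z) = Z**2
S(V) = -5 - V (S(V) = 2 - ((-2 + 3**2) + V) = 2 - ((-2 + 9) + V) = 2 - (7 + V) = 2 + (-7 - V) = -5 - V)
w(N, Y) = 8 + Y (w(N, Y) = Y - (-5 - 1*3) = Y - (-5 - 3) = Y - 1*(-8) = Y + 8 = 8 + Y)
w(134, -211) - 32756 = (8 - 211) - 32756 = -203 - 32756 = -32959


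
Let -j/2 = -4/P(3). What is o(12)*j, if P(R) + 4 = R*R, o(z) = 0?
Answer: 0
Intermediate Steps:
P(R) = -4 + R² (P(R) = -4 + R*R = -4 + R²)
j = 8/5 (j = -(-8)/(-4 + 3²) = -(-8)/(-4 + 9) = -(-8)/5 = -2*(-⅘) = 8/5 ≈ 1.6000)
o(12)*j = 0*(8/5) = 0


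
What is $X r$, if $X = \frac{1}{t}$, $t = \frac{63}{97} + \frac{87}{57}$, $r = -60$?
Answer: $- \frac{11058}{401} \approx -27.576$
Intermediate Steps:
$t = \frac{4010}{1843}$ ($t = 63 \cdot \frac{1}{97} + 87 \cdot \frac{1}{57} = \frac{63}{97} + \frac{29}{19} = \frac{4010}{1843} \approx 2.1758$)
$X = \frac{1843}{4010}$ ($X = \frac{1}{\frac{4010}{1843}} = \frac{1843}{4010} \approx 0.4596$)
$X r = \frac{1843}{4010} \left(-60\right) = - \frac{11058}{401}$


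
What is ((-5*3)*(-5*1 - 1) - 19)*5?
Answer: 355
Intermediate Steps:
((-5*3)*(-5*1 - 1) - 19)*5 = (-15*(-5 - 1) - 19)*5 = (-15*(-6) - 19)*5 = (90 - 19)*5 = 71*5 = 355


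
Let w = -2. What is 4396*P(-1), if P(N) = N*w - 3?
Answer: -4396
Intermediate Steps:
P(N) = -3 - 2*N (P(N) = N*(-2) - 3 = -2*N - 3 = -3 - 2*N)
4396*P(-1) = 4396*(-3 - 2*(-1)) = 4396*(-3 + 2) = 4396*(-1) = -4396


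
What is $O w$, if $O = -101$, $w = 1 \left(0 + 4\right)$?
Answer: $-404$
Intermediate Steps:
$w = 4$ ($w = 1 \cdot 4 = 4$)
$O w = \left(-101\right) 4 = -404$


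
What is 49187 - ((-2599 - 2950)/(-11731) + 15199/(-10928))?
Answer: 6305712412813/128196368 ≈ 49188.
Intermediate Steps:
49187 - ((-2599 - 2950)/(-11731) + 15199/(-10928)) = 49187 - (-5549*(-1/11731) + 15199*(-1/10928)) = 49187 - (5549/11731 - 15199/10928) = 49187 - 1*(-117659997/128196368) = 49187 + 117659997/128196368 = 6305712412813/128196368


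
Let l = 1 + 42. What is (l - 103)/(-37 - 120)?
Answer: 60/157 ≈ 0.38217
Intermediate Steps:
l = 43
(l - 103)/(-37 - 120) = (43 - 103)/(-37 - 120) = -60/(-157) = -60*(-1/157) = 60/157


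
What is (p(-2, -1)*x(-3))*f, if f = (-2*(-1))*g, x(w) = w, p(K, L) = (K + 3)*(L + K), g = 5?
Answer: 90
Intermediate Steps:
p(K, L) = (3 + K)*(K + L)
f = 10 (f = -2*(-1)*5 = 2*5 = 10)
(p(-2, -1)*x(-3))*f = (((-2)**2 + 3*(-2) + 3*(-1) - 2*(-1))*(-3))*10 = ((4 - 6 - 3 + 2)*(-3))*10 = -3*(-3)*10 = 9*10 = 90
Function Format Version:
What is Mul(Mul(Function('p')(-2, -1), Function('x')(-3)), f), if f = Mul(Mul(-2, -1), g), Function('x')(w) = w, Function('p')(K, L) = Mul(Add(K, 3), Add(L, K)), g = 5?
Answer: 90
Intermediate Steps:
Function('p')(K, L) = Mul(Add(3, K), Add(K, L))
f = 10 (f = Mul(Mul(-2, -1), 5) = Mul(2, 5) = 10)
Mul(Mul(Function('p')(-2, -1), Function('x')(-3)), f) = Mul(Mul(Add(Pow(-2, 2), Mul(3, -2), Mul(3, -1), Mul(-2, -1)), -3), 10) = Mul(Mul(Add(4, -6, -3, 2), -3), 10) = Mul(Mul(-3, -3), 10) = Mul(9, 10) = 90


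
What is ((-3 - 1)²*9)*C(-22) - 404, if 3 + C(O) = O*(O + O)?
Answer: 138556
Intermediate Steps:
C(O) = -3 + 2*O² (C(O) = -3 + O*(O + O) = -3 + O*(2*O) = -3 + 2*O²)
((-3 - 1)²*9)*C(-22) - 404 = ((-3 - 1)²*9)*(-3 + 2*(-22)²) - 404 = ((-4)²*9)*(-3 + 2*484) - 404 = (16*9)*(-3 + 968) - 404 = 144*965 - 404 = 138960 - 404 = 138556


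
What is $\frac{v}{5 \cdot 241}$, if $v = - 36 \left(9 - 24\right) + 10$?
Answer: $\frac{110}{241} \approx 0.45643$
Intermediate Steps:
$v = 550$ ($v = - 36 \left(9 - 24\right) + 10 = \left(-36\right) \left(-15\right) + 10 = 540 + 10 = 550$)
$\frac{v}{5 \cdot 241} = \frac{550}{5 \cdot 241} = \frac{550}{1205} = 550 \cdot \frac{1}{1205} = \frac{110}{241}$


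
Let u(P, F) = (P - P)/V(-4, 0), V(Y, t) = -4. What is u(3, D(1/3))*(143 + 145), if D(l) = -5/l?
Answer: 0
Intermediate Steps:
u(P, F) = 0 (u(P, F) = (P - P)/(-4) = 0*(-¼) = 0)
u(3, D(1/3))*(143 + 145) = 0*(143 + 145) = 0*288 = 0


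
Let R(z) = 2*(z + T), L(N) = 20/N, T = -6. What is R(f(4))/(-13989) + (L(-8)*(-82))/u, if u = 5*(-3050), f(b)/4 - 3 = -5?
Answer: -488149/42666450 ≈ -0.011441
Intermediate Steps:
f(b) = -8 (f(b) = 12 + 4*(-5) = 12 - 20 = -8)
R(z) = -12 + 2*z (R(z) = 2*(z - 6) = 2*(-6 + z) = -12 + 2*z)
u = -15250
R(f(4))/(-13989) + (L(-8)*(-82))/u = (-12 + 2*(-8))/(-13989) + ((20/(-8))*(-82))/(-15250) = (-12 - 16)*(-1/13989) + ((20*(-⅛))*(-82))*(-1/15250) = -28*(-1/13989) - 5/2*(-82)*(-1/15250) = 28/13989 + 205*(-1/15250) = 28/13989 - 41/3050 = -488149/42666450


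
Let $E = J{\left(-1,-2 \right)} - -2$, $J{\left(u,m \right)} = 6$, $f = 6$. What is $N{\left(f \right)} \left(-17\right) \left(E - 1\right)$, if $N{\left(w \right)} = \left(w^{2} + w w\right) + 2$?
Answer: $-8806$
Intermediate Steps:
$N{\left(w \right)} = 2 + 2 w^{2}$ ($N{\left(w \right)} = \left(w^{2} + w^{2}\right) + 2 = 2 w^{2} + 2 = 2 + 2 w^{2}$)
$E = 8$ ($E = 6 - -2 = 6 + 2 = 8$)
$N{\left(f \right)} \left(-17\right) \left(E - 1\right) = \left(2 + 2 \cdot 6^{2}\right) \left(-17\right) \left(8 - 1\right) = \left(2 + 2 \cdot 36\right) \left(-17\right) 7 = \left(2 + 72\right) \left(-17\right) 7 = 74 \left(-17\right) 7 = \left(-1258\right) 7 = -8806$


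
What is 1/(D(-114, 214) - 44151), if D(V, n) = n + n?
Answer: -1/43723 ≈ -2.2871e-5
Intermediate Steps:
D(V, n) = 2*n
1/(D(-114, 214) - 44151) = 1/(2*214 - 44151) = 1/(428 - 44151) = 1/(-43723) = -1/43723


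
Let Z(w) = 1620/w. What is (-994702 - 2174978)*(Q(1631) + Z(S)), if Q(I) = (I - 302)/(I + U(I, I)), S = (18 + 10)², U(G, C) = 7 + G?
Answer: -179361889740/22883 ≈ -7.8382e+6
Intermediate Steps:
S = 784 (S = 28² = 784)
Q(I) = (-302 + I)/(7 + 2*I) (Q(I) = (I - 302)/(I + (7 + I)) = (-302 + I)/(7 + 2*I))
(-994702 - 2174978)*(Q(1631) + Z(S)) = (-994702 - 2174978)*((-302 + 1631)/(7 + 2*1631) + 1620/784) = -3169680*(1329/(7 + 3262) + 1620*(1/784)) = -3169680*(1329/3269 + 405/196) = -3169680*226347/91532 = -179361889740/22883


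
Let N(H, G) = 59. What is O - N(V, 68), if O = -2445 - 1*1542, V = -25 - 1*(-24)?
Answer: -4046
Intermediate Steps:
V = -1 (V = -25 + 24 = -1)
O = -3987 (O = -2445 - 1542 = -3987)
O - N(V, 68) = -3987 - 1*59 = -3987 - 59 = -4046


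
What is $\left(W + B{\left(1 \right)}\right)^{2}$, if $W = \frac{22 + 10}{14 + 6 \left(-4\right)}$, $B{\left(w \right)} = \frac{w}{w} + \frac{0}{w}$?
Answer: $\frac{121}{25} \approx 4.84$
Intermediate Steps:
$B{\left(w \right)} = 1$ ($B{\left(w \right)} = 1 + 0 = 1$)
$W = - \frac{16}{5}$ ($W = \frac{32}{14 - 24} = \frac{32}{-10} = 32 \left(- \frac{1}{10}\right) = - \frac{16}{5} \approx -3.2$)
$\left(W + B{\left(1 \right)}\right)^{2} = \left(- \frac{16}{5} + 1\right)^{2} = \left(- \frac{11}{5}\right)^{2} = \frac{121}{25}$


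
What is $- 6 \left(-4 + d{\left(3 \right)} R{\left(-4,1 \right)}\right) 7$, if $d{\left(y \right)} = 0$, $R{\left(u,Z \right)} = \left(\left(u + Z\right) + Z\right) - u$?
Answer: $168$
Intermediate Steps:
$R{\left(u,Z \right)} = 2 Z$ ($R{\left(u,Z \right)} = \left(\left(Z + u\right) + Z\right) - u = \left(u + 2 Z\right) - u = 2 Z$)
$- 6 \left(-4 + d{\left(3 \right)} R{\left(-4,1 \right)}\right) 7 = - 6 \left(-4 + 0 \cdot 2 \cdot 1\right) 7 = - 6 \left(-4 + 0 \cdot 2\right) 7 = - 6 \left(-4 + 0\right) 7 = \left(-6\right) \left(-4\right) 7 = 24 \cdot 7 = 168$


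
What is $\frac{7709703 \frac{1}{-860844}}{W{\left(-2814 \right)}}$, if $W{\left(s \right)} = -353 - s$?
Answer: $- \frac{2569901}{706179028} \approx -0.0036392$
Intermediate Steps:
$\frac{7709703 \frac{1}{-860844}}{W{\left(-2814 \right)}} = \frac{7709703 \frac{1}{-860844}}{-353 - -2814} = \frac{7709703 \left(- \frac{1}{860844}\right)}{-353 + 2814} = - \frac{2569901}{286948 \cdot 2461} = \left(- \frac{2569901}{286948}\right) \frac{1}{2461} = - \frac{2569901}{706179028}$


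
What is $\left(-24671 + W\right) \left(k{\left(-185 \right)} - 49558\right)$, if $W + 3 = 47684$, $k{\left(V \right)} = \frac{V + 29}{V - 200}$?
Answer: $- \frac{87804659748}{77} \approx -1.1403 \cdot 10^{9}$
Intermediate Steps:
$k{\left(V \right)} = \frac{29 + V}{-200 + V}$
$W = 47681$ ($W = -3 + 47684 = 47681$)
$\left(-24671 + W\right) \left(k{\left(-185 \right)} - 49558\right) = \left(-24671 + 47681\right) \left(\frac{29 - 185}{-200 - 185} - 49558\right) = 23010 \left(\frac{1}{-385} \left(-156\right) - 49558\right) = 23010 \left(\left(- \frac{1}{385}\right) \left(-156\right) - 49558\right) = 23010 \left(\frac{156}{385} - 49558\right) = 23010 \left(- \frac{19079674}{385}\right) = - \frac{87804659748}{77}$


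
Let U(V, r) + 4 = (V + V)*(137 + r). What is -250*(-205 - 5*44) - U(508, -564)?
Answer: 540086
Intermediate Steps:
U(V, r) = -4 + 2*V*(137 + r) (U(V, r) = -4 + (V + V)*(137 + r) = -4 + (2*V)*(137 + r) = -4 + 2*V*(137 + r))
-250*(-205 - 5*44) - U(508, -564) = -250*(-205 - 5*44) - (-4 + 274*508 + 2*508*(-564)) = -250*(-205 - 220) - (-4 + 139192 - 573024) = -250*(-425) - 1*(-433836) = 106250 + 433836 = 540086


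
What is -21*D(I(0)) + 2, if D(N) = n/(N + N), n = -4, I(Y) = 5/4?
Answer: 178/5 ≈ 35.600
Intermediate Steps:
I(Y) = 5/4 (I(Y) = 5*(¼) = 5/4)
D(N) = -2/N (D(N) = -4/(N + N) = -4/(2*N) = (1/(2*N))*(-4) = -2/N)
-21*D(I(0)) + 2 = -(-42)/5/4 + 2 = -(-42)*4/5 + 2 = -21*(-8/5) + 2 = 168/5 + 2 = 178/5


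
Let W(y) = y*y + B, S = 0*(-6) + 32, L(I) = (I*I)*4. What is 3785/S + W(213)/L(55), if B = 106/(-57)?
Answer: 673316041/5517600 ≈ 122.03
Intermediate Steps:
B = -106/57 (B = 106*(-1/57) = -106/57 ≈ -1.8596)
L(I) = 4*I**2 (L(I) = I**2*4 = 4*I**2)
S = 32 (S = 0 + 32 = 32)
W(y) = -106/57 + y**2 (W(y) = y*y - 106/57 = y**2 - 106/57 = -106/57 + y**2)
3785/S + W(213)/L(55) = 3785/32 + (-106/57 + 213**2)/((4*55**2)) = 3785*(1/32) + (-106/57 + 45369)/((4*3025)) = 3785/32 + (2585927/57)/12100 = 3785/32 + (2585927/57)*(1/12100) = 3785/32 + 2585927/689700 = 673316041/5517600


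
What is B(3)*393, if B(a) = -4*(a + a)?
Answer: -9432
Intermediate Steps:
B(a) = -8*a
B(3)*393 = -8*3*393 = -24*393 = -9432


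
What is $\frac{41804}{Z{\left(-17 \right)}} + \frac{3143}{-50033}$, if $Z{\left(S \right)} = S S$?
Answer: $\frac{2090671205}{14459537} \approx 144.59$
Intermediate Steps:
$Z{\left(S \right)} = S^{2}$
$\frac{41804}{Z{\left(-17 \right)}} + \frac{3143}{-50033} = \frac{41804}{\left(-17\right)^{2}} + \frac{3143}{-50033} = \frac{41804}{289} + 3143 \left(- \frac{1}{50033}\right) = 41804 \cdot \frac{1}{289} - \frac{3143}{50033} = \frac{41804}{289} - \frac{3143}{50033} = \frac{2090671205}{14459537}$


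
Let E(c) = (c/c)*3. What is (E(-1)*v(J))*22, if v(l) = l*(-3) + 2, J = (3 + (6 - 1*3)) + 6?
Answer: -2244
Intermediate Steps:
E(c) = 3 (E(c) = 1*3 = 3)
J = 12 (J = (3 + (6 - 3)) + 6 = (3 + 3) + 6 = 6 + 6 = 12)
v(l) = 2 - 3*l (v(l) = -3*l + 2 = 2 - 3*l)
(E(-1)*v(J))*22 = (3*(2 - 3*12))*22 = (3*(2 - 36))*22 = (3*(-34))*22 = -102*22 = -2244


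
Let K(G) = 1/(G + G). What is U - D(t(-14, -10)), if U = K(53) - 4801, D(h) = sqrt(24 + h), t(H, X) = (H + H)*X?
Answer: -508905/106 - 4*sqrt(19) ≈ -4818.4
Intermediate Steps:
K(G) = 1/(2*G)
t(H, X) = 2*H*X (t(H, X) = (2*H)*X = 2*H*X)
U = -508905/106 (U = (1/2)/53 - 4801 = (1/2)*(1/53) - 4801 = 1/106 - 4801 = -508905/106 ≈ -4801.0)
U - D(t(-14, -10)) = -508905/106 - sqrt(24 + 2*(-14)*(-10)) = -508905/106 - sqrt(24 + 280) = -508905/106 - sqrt(304) = -508905/106 - 4*sqrt(19)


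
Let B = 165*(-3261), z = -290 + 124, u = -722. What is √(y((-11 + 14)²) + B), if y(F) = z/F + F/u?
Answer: I*√6992932606/114 ≈ 733.54*I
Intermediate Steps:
z = -166
y(F) = -166/F - F/722 (y(F) = -166/F + F/(-722) = -166/F + F*(-1/722) = -166/F - F/722)
B = -538065
√(y((-11 + 14)²) + B) = √((-166/(-11 + 14)² - (-11 + 14)²/722) - 538065) = √((-166/(3²) - 1/722*3²) - 538065) = √((-166/9 - 1/722*9) - 538065) = √((-166*⅑ - 9/722) - 538065) = √((-166/9 - 9/722) - 538065) = √(-119933/6498 - 538065) = √(-3496466303/6498) = I*√6992932606/114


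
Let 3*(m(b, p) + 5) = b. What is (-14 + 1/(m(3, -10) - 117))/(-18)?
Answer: 565/726 ≈ 0.77824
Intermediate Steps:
m(b, p) = -5 + b/3
(-14 + 1/(m(3, -10) - 117))/(-18) = (-14 + 1/((-5 + (⅓)*3) - 117))/(-18) = -(-14 + 1/((-5 + 1) - 117))/18 = -(-14 + 1/(-4 - 117))/18 = -(-14 + 1/(-121))/18 = -(-14 - 1/121)/18 = -1/18*(-1695/121) = 565/726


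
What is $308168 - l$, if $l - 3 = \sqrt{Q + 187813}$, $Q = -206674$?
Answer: $308165 - i \sqrt{18861} \approx 3.0817 \cdot 10^{5} - 137.34 i$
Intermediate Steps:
$l = 3 + i \sqrt{18861}$ ($l = 3 + \sqrt{-206674 + 187813} = 3 + \sqrt{-18861} = 3 + i \sqrt{18861} \approx 3.0 + 137.34 i$)
$308168 - l = 308168 - \left(3 + i \sqrt{18861}\right) = 308165 - i \sqrt{18861}$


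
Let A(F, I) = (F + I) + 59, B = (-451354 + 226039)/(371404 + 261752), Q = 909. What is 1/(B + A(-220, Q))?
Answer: 211052/157791791 ≈ 0.0013375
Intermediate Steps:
B = -75105/211052 (B = -225315/633156 = -225315*1/633156 = -75105/211052 ≈ -0.35586)
A(F, I) = 59 + F + I
1/(B + A(-220, Q)) = 1/(-75105/211052 + (59 - 220 + 909)) = 1/(-75105/211052 + 748) = 1/(157791791/211052) = 211052/157791791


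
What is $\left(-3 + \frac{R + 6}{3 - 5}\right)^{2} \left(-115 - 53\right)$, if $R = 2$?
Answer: $-8232$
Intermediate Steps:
$\left(-3 + \frac{R + 6}{3 - 5}\right)^{2} \left(-115 - 53\right) = \left(-3 + \frac{2 + 6}{3 - 5}\right)^{2} \left(-115 - 53\right) = \left(-3 + \frac{8}{-2}\right)^{2} \left(-168\right) = \left(-3 + 8 \left(- \frac{1}{2}\right)\right)^{2} \left(-168\right) = \left(-3 - 4\right)^{2} \left(-168\right) = \left(-7\right)^{2} \left(-168\right) = 49 \left(-168\right) = -8232$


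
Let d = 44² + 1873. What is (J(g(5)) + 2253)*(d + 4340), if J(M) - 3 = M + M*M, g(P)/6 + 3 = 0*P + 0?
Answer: 20877738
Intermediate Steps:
g(P) = -18 (g(P) = -18 + 6*(0*P + 0) = -18 + 6*(0 + 0) = -18 + 6*0 = -18 + 0 = -18)
d = 3809 (d = 1936 + 1873 = 3809)
J(M) = 3 + M + M² (J(M) = 3 + (M + M*M) = 3 + (M + M²) = 3 + M + M²)
(J(g(5)) + 2253)*(d + 4340) = ((3 - 18 + (-18)²) + 2253)*(3809 + 4340) = ((3 - 18 + 324) + 2253)*8149 = (309 + 2253)*8149 = 2562*8149 = 20877738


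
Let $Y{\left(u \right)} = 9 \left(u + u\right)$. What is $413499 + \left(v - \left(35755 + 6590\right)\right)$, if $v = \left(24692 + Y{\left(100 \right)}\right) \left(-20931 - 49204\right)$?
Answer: $-1857645266$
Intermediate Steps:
$Y{\left(u \right)} = 18 u$ ($Y{\left(u \right)} = 9 \cdot 2 u = 18 u$)
$v = -1858016420$ ($v = \left(24692 + 18 \cdot 100\right) \left(-20931 - 49204\right) = \left(24692 + 1800\right) \left(-70135\right) = 26492 \left(-70135\right) = -1858016420$)
$413499 + \left(v - \left(35755 + 6590\right)\right) = 413499 - 1858058765 = -1857645266$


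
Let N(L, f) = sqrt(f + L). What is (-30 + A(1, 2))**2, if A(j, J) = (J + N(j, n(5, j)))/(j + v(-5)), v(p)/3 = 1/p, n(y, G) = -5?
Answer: 600 - 250*I ≈ 600.0 - 250.0*I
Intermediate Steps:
N(L, f) = sqrt(L + f)
v(p) = 3/p
A(j, J) = (J + sqrt(-5 + j))/(-3/5 + j) (A(j, J) = (J + sqrt(j - 5))/(j + 3/(-5)) = (J + sqrt(-5 + j))/(j + 3*(-1/5)) = (J + sqrt(-5 + j))/(j - 3/5) = (J + sqrt(-5 + j))/(-3/5 + j))
(-30 + A(1, 2))**2 = (-30 + 5*(2 + sqrt(-5 + 1))/(-3 + 5*1))**2 = (-30 + 5*(2 + sqrt(-4))/(-3 + 5))**2 = (-30 + 5*(2 + 2*I)/2)**2 = (-30 + 5*(1/2)*(2 + 2*I))**2 = (-30 + (5 + 5*I))**2 = (-25 + 5*I)**2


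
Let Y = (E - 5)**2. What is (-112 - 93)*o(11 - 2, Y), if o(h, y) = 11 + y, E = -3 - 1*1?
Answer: -18860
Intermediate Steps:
E = -4 (E = -3 - 1 = -4)
Y = 81 (Y = (-4 - 5)**2 = (-9)**2 = 81)
(-112 - 93)*o(11 - 2, Y) = (-112 - 93)*(11 + 81) = -205*92 = -18860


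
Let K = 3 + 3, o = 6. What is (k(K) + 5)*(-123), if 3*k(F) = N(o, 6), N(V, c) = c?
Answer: -861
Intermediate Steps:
K = 6
k(F) = 2 (k(F) = (1/3)*6 = 2)
(k(K) + 5)*(-123) = (2 + 5)*(-123) = 7*(-123) = -861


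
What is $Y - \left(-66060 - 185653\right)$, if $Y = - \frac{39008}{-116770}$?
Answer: $\frac{14696283009}{58385} \approx 2.5171 \cdot 10^{5}$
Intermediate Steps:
$Y = \frac{19504}{58385}$ ($Y = \left(-39008\right) \left(- \frac{1}{116770}\right) = \frac{19504}{58385} \approx 0.33406$)
$Y - \left(-66060 - 185653\right) = \frac{19504}{58385} - \left(-66060 - 185653\right) = \frac{19504}{58385} - -251713 = \frac{19504}{58385} + 251713 = \frac{14696283009}{58385}$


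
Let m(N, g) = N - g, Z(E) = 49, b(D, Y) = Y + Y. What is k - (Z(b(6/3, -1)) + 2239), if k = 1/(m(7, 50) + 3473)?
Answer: -7847839/3430 ≈ -2288.0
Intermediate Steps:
b(D, Y) = 2*Y
k = 1/3430 (k = 1/((7 - 1*50) + 3473) = 1/((7 - 50) + 3473) = 1/(-43 + 3473) = 1/3430 ≈ 0.00029154)
k - (Z(b(6/3, -1)) + 2239) = 1/3430 - (49 + 2239) = 1/3430 - 1*2288 = 1/3430 - 2288 = -7847839/3430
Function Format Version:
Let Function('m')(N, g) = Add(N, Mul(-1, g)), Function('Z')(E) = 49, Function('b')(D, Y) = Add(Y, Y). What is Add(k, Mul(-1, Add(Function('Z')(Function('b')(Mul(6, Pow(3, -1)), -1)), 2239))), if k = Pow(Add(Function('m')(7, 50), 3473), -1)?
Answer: Rational(-7847839, 3430) ≈ -2288.0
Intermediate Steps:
Function('b')(D, Y) = Mul(2, Y)
k = Rational(1, 3430) (k = Pow(Add(Add(7, Mul(-1, 50)), 3473), -1) = Pow(Add(Add(7, -50), 3473), -1) = Pow(Add(-43, 3473), -1) = Pow(3430, -1) = Rational(1, 3430) ≈ 0.00029154)
Add(k, Mul(-1, Add(Function('Z')(Function('b')(Mul(6, Pow(3, -1)), -1)), 2239))) = Add(Rational(1, 3430), Mul(-1, Add(49, 2239))) = Add(Rational(1, 3430), Mul(-1, 2288)) = Add(Rational(1, 3430), -2288) = Rational(-7847839, 3430)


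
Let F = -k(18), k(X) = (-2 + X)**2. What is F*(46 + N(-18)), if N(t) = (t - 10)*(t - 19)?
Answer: -276992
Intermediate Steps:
F = -256 (F = -(-2 + 18)**2 = -1*16**2 = -1*256 = -256)
N(t) = (-19 + t)*(-10 + t) (N(t) = (-10 + t)*(-19 + t) = (-19 + t)*(-10 + t))
F*(46 + N(-18)) = -256*(46 + (190 + (-18)**2 - 29*(-18))) = -256*(46 + (190 + 324 + 522)) = -256*(46 + 1036) = -256*1082 = -276992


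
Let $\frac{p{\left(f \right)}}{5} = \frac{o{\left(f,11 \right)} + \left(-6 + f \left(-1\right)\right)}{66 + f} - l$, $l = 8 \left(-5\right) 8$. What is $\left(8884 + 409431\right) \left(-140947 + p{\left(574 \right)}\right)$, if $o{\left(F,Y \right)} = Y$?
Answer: $- \frac{7461478380275}{128} \approx -5.8293 \cdot 10^{10}$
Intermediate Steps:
$l = -320$ ($l = \left(-40\right) 8 = -320$)
$p{\left(f \right)} = 1600 + \frac{5 \left(5 - f\right)}{66 + f}$ ($p{\left(f \right)} = 5 \left(\frac{11 + \left(-6 + f \left(-1\right)\right)}{66 + f} - -320\right) = 5 \left(\frac{11 - \left(6 + f\right)}{66 + f} + 320\right) = 5 \left(\frac{5 - f}{66 + f} + 320\right) = 5 \left(320 + \frac{5 - f}{66 + f}\right) = 1600 + \frac{5 \left(5 - f\right)}{66 + f}$)
$\left(8884 + 409431\right) \left(-140947 + p{\left(574 \right)}\right) = \left(8884 + 409431\right) \left(-140947 + \frac{5 \left(21125 + 319 \cdot 574\right)}{66 + 574}\right) = 418315 \left(-140947 + \frac{5 \left(21125 + 183106\right)}{640}\right) = 418315 \left(-140947 + 5 \cdot \frac{1}{640} \cdot 204231\right) = 418315 \left(-140947 + \frac{204231}{128}\right) = 418315 \left(- \frac{17836985}{128}\right) = - \frac{7461478380275}{128}$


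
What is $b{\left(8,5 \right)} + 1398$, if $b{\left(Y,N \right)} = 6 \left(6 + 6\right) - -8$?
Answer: $1478$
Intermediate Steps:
$b{\left(Y,N \right)} = 80$ ($b{\left(Y,N \right)} = 6 \cdot 12 + 8 = 72 + 8 = 80$)
$b{\left(8,5 \right)} + 1398 = 80 + 1398 = 1478$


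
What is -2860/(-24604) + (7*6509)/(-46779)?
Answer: -246811028/287737629 ≈ -0.85776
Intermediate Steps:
-2860/(-24604) + (7*6509)/(-46779) = -2860*(-1/24604) + 45563*(-1/46779) = 715/6151 - 45563/46779 = -246811028/287737629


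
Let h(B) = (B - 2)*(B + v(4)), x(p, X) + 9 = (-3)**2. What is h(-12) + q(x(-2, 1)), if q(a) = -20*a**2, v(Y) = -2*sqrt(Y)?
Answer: 224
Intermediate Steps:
x(p, X) = 0 (x(p, X) = -9 + (-3)**2 = -9 + 9 = 0)
h(B) = (-4 + B)*(-2 + B) (h(B) = (B - 2)*(B - 2*sqrt(4)) = (-2 + B)*(B - 2*2) = (-2 + B)*(B - 4) = (-2 + B)*(-4 + B) = (-4 + B)*(-2 + B))
h(-12) + q(x(-2, 1)) = (8 + (-12)**2 - 6*(-12)) - 20*0**2 = (8 + 144 + 72) - 20*0 = 224 + 0 = 224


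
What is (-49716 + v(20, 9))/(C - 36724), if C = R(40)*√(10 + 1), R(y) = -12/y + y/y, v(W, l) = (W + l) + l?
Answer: 182437487200/134865217061 + 3477460*√11/134865217061 ≈ 1.3528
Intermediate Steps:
v(W, l) = W + 2*l
R(y) = 1 - 12/y (R(y) = -12/y + 1 = 1 - 12/y)
C = 7*√11/10 (C = ((-12 + 40)/40)*√(10 + 1) = ((1/40)*28)*√11 = 7*√11/10 ≈ 2.3216)
(-49716 + v(20, 9))/(C - 36724) = (-49716 + (20 + 2*9))/(7*√11/10 - 36724) = (-49716 + (20 + 18))/(-36724 + 7*√11/10) = (-49716 + 38)/(-36724 + 7*√11/10) = -49678/(-36724 + 7*√11/10)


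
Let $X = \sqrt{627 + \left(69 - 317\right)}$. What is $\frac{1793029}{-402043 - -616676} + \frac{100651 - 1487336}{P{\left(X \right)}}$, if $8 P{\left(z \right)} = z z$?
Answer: $- \frac{2380347334849}{81345907} \approx -29262.0$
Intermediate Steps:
$X = \sqrt{379}$ ($X = \sqrt{627 + \left(69 - 317\right)} = \sqrt{627 - 248} = \sqrt{379} \approx 19.468$)
$P{\left(z \right)} = \frac{z^{2}}{8}$ ($P{\left(z \right)} = \frac{z z}{8} = \frac{z^{2}}{8}$)
$\frac{1793029}{-402043 - -616676} + \frac{100651 - 1487336}{P{\left(X \right)}} = \frac{1793029}{-402043 - -616676} + \frac{100651 - 1487336}{\frac{1}{8} \left(\sqrt{379}\right)^{2}} = \frac{1793029}{-402043 + 616676} - \frac{1386685}{\frac{1}{8} \cdot 379} = \frac{1793029}{214633} - \frac{1386685}{\frac{379}{8}} = 1793029 \cdot \frac{1}{214633} - \frac{11093480}{379} = \frac{1793029}{214633} - \frac{11093480}{379} = - \frac{2380347334849}{81345907}$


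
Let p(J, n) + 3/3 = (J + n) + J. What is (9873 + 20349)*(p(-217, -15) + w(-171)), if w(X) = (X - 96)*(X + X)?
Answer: 2746091808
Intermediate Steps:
w(X) = 2*X*(-96 + X) (w(X) = (-96 + X)*(2*X) = 2*X*(-96 + X))
p(J, n) = -1 + n + 2*J (p(J, n) = -1 + ((J + n) + J) = -1 + (n + 2*J) = -1 + n + 2*J)
(9873 + 20349)*(p(-217, -15) + w(-171)) = (9873 + 20349)*((-1 - 15 + 2*(-217)) + 2*(-171)*(-96 - 171)) = 30222*((-1 - 15 - 434) + 2*(-171)*(-267)) = 30222*(-450 + 91314) = 30222*90864 = 2746091808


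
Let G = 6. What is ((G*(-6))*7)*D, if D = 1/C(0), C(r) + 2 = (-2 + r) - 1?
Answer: 252/5 ≈ 50.400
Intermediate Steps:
C(r) = -5 + r (C(r) = -2 + ((-2 + r) - 1) = -2 + (-3 + r) = -5 + r)
D = -⅕ (D = 1/(-5 + 0) = 1/(-5) = -⅕ ≈ -0.20000)
((G*(-6))*7)*D = ((6*(-6))*7)*(-⅕) = -36*7*(-⅕) = -252*(-⅕) = 252/5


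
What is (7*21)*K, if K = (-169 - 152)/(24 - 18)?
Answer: -15729/2 ≈ -7864.5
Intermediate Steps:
K = -107/2 (K = -321/6 = -321*⅙ = -107/2 ≈ -53.500)
(7*21)*K = (7*21)*(-107/2) = 147*(-107/2) = -15729/2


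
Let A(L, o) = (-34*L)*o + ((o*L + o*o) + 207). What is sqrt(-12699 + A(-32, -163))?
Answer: I*sqrt(158051) ≈ 397.56*I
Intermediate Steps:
A(L, o) = 207 + o**2 - 33*L*o (A(L, o) = -34*L*o + ((L*o + o**2) + 207) = -34*L*o + ((o**2 + L*o) + 207) = -34*L*o + (207 + o**2 + L*o) = 207 + o**2 - 33*L*o)
sqrt(-12699 + A(-32, -163)) = sqrt(-12699 + (207 + (-163)**2 - 33*(-32)*(-163))) = sqrt(-12699 + (207 + 26569 - 172128)) = sqrt(-12699 - 145352) = sqrt(-158051) = I*sqrt(158051)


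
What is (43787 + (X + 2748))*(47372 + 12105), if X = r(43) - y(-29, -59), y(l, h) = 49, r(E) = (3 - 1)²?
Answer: 2765085730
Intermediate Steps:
r(E) = 4 (r(E) = 2² = 4)
X = -45 (X = 4 - 1*49 = 4 - 49 = -45)
(43787 + (X + 2748))*(47372 + 12105) = (43787 + (-45 + 2748))*(47372 + 12105) = (43787 + 2703)*59477 = 46490*59477 = 2765085730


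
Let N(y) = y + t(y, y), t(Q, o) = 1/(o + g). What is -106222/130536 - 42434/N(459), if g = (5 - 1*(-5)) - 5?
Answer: -1296397614215/13900582836 ≈ -93.262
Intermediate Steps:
g = 5 (g = (5 + 5) - 5 = 10 - 5 = 5)
t(Q, o) = 1/(5 + o) (t(Q, o) = 1/(o + 5) = 1/(5 + o))
N(y) = y + 1/(5 + y)
-106222/130536 - 42434/N(459) = -106222/130536 - 42434*(5 + 459)/(1 + 459*(5 + 459)) = -106222*1/130536 - 42434*464/(1 + 459*464) = -53111/65268 - 42434*464/(1 + 212976) = -53111/65268 - 42434/((1/464)*212977) = -53111/65268 - 42434/212977/464 = -53111/65268 - 42434*464/212977 = -53111/65268 - 19689376/212977 = -1296397614215/13900582836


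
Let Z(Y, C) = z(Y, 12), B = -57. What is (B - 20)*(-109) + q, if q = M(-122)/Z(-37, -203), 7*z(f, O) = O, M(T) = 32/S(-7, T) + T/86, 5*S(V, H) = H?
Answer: 88042647/10492 ≈ 8391.4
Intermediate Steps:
S(V, H) = H/5
M(T) = 160/T + T/86 (M(T) = 32/((T/5)) + T/86 = 32*(5/T) + T*(1/86) = 160/T + T/86)
z(f, O) = O/7
Z(Y, C) = 12/7 (Z(Y, C) = (⅐)*12 = 12/7)
q = -16709/10492 (q = (160/(-122) + (1/86)*(-122))/(12/7) = (160*(-1/122) - 61/43)*(7/12) = (-80/61 - 61/43)*(7/12) = -7161/2623*7/12 = -16709/10492 ≈ -1.5925)
(B - 20)*(-109) + q = (-57 - 20)*(-109) - 16709/10492 = -77*(-109) - 16709/10492 = 8393 - 16709/10492 = 88042647/10492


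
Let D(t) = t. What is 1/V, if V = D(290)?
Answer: 1/290 ≈ 0.0034483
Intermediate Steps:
V = 290
1/V = 1/290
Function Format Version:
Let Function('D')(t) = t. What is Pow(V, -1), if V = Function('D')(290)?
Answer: Rational(1, 290) ≈ 0.0034483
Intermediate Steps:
V = 290
Pow(V, -1) = Pow(290, -1) = Rational(1, 290)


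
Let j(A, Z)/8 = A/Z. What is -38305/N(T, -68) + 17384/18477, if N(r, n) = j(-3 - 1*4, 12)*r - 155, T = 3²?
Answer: 711186133/3639969 ≈ 195.38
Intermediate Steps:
j(A, Z) = 8*A/Z (j(A, Z) = 8*(A/Z) = 8*A/Z)
T = 9
N(r, n) = -155 - 14*r/3 (N(r, n) = (8*(-3 - 1*4)/12)*r - 155 = (8*(-3 - 4)*(1/12))*r - 155 = (8*(-7)*(1/12))*r - 155 = -14*r/3 - 155 = -155 - 14*r/3)
-38305/N(T, -68) + 17384/18477 = -38305/(-155 - 14/3*9) + 17384/18477 = -38305/(-155 - 42) + 17384*(1/18477) = -38305/(-197) + 17384/18477 = -38305*(-1/197) + 17384/18477 = 38305/197 + 17384/18477 = 711186133/3639969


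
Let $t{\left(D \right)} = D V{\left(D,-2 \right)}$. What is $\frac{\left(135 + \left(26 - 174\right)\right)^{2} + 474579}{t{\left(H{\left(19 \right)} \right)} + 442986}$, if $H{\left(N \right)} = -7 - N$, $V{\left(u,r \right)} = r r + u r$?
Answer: $\frac{237374}{220765} \approx 1.0752$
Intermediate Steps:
$V{\left(u,r \right)} = r^{2} + r u$
$t{\left(D \right)} = D \left(4 - 2 D\right)$ ($t{\left(D \right)} = D \left(- 2 \left(-2 + D\right)\right) = D \left(4 - 2 D\right)$)
$\frac{\left(135 + \left(26 - 174\right)\right)^{2} + 474579}{t{\left(H{\left(19 \right)} \right)} + 442986} = \frac{\left(135 + \left(26 - 174\right)\right)^{2} + 474579}{2 \left(-7 - 19\right) \left(2 - \left(-7 - 19\right)\right) + 442986} = \frac{\left(135 - 148\right)^{2} + 474579}{2 \left(-26\right) \left(2 - -26\right) + 442986} = \frac{\left(-13\right)^{2} + 474579}{2 \left(-26\right) \left(2 + 26\right) + 442986} = \frac{169 + 474579}{2 \left(-26\right) 28 + 442986} = \frac{474748}{-1456 + 442986} = \frac{474748}{441530} = 474748 \cdot \frac{1}{441530} = \frac{237374}{220765}$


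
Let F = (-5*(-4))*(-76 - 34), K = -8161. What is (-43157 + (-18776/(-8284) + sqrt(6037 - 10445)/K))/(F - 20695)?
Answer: 89373453/47415545 + 2*I*sqrt(1102)/186846095 ≈ 1.8849 + 3.5533e-7*I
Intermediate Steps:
F = -2200 (F = 20*(-110) = -2200)
(-43157 + (-18776/(-8284) + sqrt(6037 - 10445)/K))/(F - 20695) = (-43157 + (-18776/(-8284) + sqrt(6037 - 10445)/(-8161)))/(-2200 - 20695) = (-43157 + (-18776*(-1/8284) + sqrt(-4408)*(-1/8161)))/(-22895) = (-43157 + (4694/2071 + (2*I*sqrt(1102))*(-1/8161)))*(-1/22895) = (-43157 + (4694/2071 - 2*I*sqrt(1102)/8161))*(-1/22895) = (-89373453/2071 - 2*I*sqrt(1102)/8161)*(-1/22895) = 89373453/47415545 + 2*I*sqrt(1102)/186846095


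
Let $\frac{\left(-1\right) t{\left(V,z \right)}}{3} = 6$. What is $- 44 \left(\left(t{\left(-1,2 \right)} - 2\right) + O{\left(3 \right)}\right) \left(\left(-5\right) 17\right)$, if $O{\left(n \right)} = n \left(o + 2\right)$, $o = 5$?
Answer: $3740$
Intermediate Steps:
$t{\left(V,z \right)} = -18$ ($t{\left(V,z \right)} = \left(-3\right) 6 = -18$)
$O{\left(n \right)} = 7 n$ ($O{\left(n \right)} = n \left(5 + 2\right) = n 7 = 7 n$)
$- 44 \left(\left(t{\left(-1,2 \right)} - 2\right) + O{\left(3 \right)}\right) \left(\left(-5\right) 17\right) = - 44 \left(\left(-18 - 2\right) + 7 \cdot 3\right) \left(\left(-5\right) 17\right) = - 44 \left(-20 + 21\right) \left(-85\right) = \left(-44\right) 1 \left(-85\right) = \left(-44\right) \left(-85\right) = 3740$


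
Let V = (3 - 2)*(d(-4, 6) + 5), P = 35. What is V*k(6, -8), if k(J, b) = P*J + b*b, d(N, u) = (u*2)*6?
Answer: 21098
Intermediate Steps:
d(N, u) = 12*u (d(N, u) = (2*u)*6 = 12*u)
k(J, b) = b² + 35*J (k(J, b) = 35*J + b*b = 35*J + b² = b² + 35*J)
V = 77 (V = (3 - 2)*(12*6 + 5) = 1*(72 + 5) = 1*77 = 77)
V*k(6, -8) = 77*((-8)² + 35*6) = 77*(64 + 210) = 77*274 = 21098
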